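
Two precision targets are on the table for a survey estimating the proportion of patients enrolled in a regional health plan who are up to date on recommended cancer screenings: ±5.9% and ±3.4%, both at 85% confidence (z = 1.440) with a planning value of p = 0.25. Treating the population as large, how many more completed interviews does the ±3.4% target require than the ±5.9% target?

At ±5.9%: n = 1.440² × 0.1875 / 0.059² ≈ 111.69 → 112.
At ±3.4%: n = 1.440² × 0.1875 / 0.034² ≈ 336.33 → 337.
Additional respondents: 337 − 112 = 225.

225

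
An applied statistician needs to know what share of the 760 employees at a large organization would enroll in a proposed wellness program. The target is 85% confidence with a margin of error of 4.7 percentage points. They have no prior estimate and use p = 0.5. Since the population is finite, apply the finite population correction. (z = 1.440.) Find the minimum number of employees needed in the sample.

Unadjusted: n₀ = 1.440² × 0.50 × 0.50 / 0.047² ≈ 234.68, so n₀ = 235.
Finite population correction with N = 760: n = n₀ / (1 + (n₀−1)/N) = 235 / (1 + 234/760) = 235 / 1.3079 ≈ 179.68.
Rounding up, n = 180.

180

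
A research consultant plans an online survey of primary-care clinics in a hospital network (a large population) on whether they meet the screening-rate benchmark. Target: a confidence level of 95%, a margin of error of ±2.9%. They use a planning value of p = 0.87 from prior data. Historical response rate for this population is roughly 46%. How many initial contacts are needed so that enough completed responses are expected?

1124

For 95% confidence, z = 1.96.
Completed interviews needed: n₀ = 1.96² × 0.1131 / 0.029² ≈ 516.63 → 517.
At a 46% response rate, contacts needed = 517 / 0.46 ≈ 1123.91 → 1124.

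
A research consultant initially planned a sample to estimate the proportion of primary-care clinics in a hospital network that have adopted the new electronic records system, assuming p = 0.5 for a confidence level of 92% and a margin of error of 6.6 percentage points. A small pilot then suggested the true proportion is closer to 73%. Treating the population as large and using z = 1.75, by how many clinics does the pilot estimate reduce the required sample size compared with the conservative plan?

Conservative (p = 0.5): n = 1.75² × 0.25 / 0.066² ≈ 175.76 → 176.
Using p = 0.73: p(1−p) = 0.1971, so n = 1.75² × 0.1971 / 0.066² ≈ 138.57 → 139.
Reduction: 176 − 139 = 37.

37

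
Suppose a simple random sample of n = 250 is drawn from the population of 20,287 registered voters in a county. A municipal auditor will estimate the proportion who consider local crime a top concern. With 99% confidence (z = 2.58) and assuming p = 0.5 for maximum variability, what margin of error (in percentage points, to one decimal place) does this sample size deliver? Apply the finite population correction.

Finite-population factor: (N−n)/(N−1) = (20287−250)/(20287−1) = 0.9877.
SE(p̂) = √[p(1−p)/n · (N−n)/(N−1)] = √[0.2500/250 × 0.9877] = 0.03143.
E = z × SE = 2.58 × 0.03143 = 0.08108 ≈ 8.1 percentage points.

8.1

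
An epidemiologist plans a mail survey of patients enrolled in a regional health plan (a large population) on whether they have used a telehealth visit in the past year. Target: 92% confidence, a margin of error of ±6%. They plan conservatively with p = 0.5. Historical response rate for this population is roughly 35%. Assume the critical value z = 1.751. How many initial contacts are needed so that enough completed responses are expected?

Completed interviews needed: n₀ = 1.751² × 0.2500 / 0.060² ≈ 212.92 → 213.
At a 35% response rate, contacts needed = 213 / 0.35 ≈ 608.57 → 609.

609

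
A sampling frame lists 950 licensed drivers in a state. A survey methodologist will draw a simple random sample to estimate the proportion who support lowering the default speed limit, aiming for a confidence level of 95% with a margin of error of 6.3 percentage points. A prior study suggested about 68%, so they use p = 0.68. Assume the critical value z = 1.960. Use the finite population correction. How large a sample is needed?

173

Unadjusted: n₀ = 1.960² × 0.68 × 0.32 / 0.063² ≈ 210.62, so n₀ = 211.
Finite population correction with N = 950: n = n₀ / (1 + (n₀−1)/N) = 211 / (1 + 210/950) = 211 / 1.2211 ≈ 172.80.
Rounding up, n = 173.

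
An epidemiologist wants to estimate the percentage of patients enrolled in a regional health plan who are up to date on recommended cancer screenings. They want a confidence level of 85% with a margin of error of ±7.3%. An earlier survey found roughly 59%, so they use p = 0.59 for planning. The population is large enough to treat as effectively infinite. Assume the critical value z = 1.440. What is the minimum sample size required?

95

With p = 0.59, p(1−p) = 0.2419.
n = z²·p(1−p)/E² = 1.440² × 0.2419 / 0.073² = 2.0736 × 0.2419 / 0.005329 ≈ 94.13.
Rounding up gives n = 95.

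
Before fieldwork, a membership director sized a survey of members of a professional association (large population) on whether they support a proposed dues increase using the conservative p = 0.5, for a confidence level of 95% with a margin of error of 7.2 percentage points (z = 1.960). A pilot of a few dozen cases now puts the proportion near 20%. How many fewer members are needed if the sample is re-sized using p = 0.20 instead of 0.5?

67

Conservative (p = 0.5): n = 1.960² × 0.25 / 0.072² ≈ 185.26 → 186.
Using p = 0.20: p(1−p) = 0.1600, so n = 1.960² × 0.1600 / 0.072² ≈ 118.57 → 119.
Reduction: 186 − 119 = 67.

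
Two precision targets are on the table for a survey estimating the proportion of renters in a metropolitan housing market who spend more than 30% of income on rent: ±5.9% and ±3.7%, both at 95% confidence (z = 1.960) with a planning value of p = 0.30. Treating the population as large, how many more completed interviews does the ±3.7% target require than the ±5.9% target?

At ±5.9%: n = 1.960² × 0.2100 / 0.059² ≈ 231.75 → 232.
At ±3.7%: n = 1.960² × 0.2100 / 0.037² ≈ 589.29 → 590.
Additional respondents: 590 − 232 = 358.

358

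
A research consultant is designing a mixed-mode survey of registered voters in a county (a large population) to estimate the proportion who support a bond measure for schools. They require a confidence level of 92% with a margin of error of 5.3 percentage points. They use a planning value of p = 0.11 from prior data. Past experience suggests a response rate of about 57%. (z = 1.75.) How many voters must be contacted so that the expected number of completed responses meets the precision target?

Completed interviews needed: n₀ = 1.75² × 0.0979 / 0.053² ≈ 106.74 → 107.
At a 57% response rate, contacts needed = 107 / 0.57 ≈ 187.72 → 188.

188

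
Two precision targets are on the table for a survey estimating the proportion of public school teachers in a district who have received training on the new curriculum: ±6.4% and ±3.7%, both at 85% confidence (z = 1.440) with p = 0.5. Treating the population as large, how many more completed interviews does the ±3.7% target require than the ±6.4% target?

At ±6.4%: n = 1.440² × 0.2500 / 0.064² ≈ 126.56 → 127.
At ±3.7%: n = 1.440² × 0.2500 / 0.037² ≈ 378.67 → 379.
Additional respondents: 379 − 127 = 252.

252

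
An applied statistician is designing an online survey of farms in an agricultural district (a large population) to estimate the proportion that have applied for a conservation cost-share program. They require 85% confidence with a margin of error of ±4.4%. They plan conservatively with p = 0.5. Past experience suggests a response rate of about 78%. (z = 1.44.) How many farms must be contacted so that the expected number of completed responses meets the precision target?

344

Completed interviews needed: n₀ = 1.44² × 0.2500 / 0.044² ≈ 267.77 → 268.
At a 78% response rate, contacts needed = 268 / 0.78 ≈ 343.59 → 344.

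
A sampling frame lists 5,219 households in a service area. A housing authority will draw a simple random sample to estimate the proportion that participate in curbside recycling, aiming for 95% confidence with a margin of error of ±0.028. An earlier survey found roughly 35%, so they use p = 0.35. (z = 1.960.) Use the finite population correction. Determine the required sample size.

919

Unadjusted: n₀ = 1.960² × 0.35 × 0.65 / 0.028² ≈ 1114.75, so n₀ = 1115.
Finite population correction with N = 5,219: n = n₀ / (1 + (n₀−1)/N) = 1115 / (1 + 1114/5219) = 1115 / 1.2135 ≈ 918.87.
Rounding up, n = 919.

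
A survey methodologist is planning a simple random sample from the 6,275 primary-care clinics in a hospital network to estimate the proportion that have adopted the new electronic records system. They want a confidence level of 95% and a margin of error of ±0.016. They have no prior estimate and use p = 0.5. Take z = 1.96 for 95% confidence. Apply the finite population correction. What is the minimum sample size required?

2349

Unadjusted: n₀ = 1.96² × 0.50 × 0.50 / 0.016² ≈ 3751.56, so n₀ = 3752.
Finite population correction with N = 6,275: n = n₀ / (1 + (n₀−1)/N) = 3752 / (1 + 3751/6275) = 3752 / 1.5978 ≈ 2348.27.
Rounding up, n = 2349.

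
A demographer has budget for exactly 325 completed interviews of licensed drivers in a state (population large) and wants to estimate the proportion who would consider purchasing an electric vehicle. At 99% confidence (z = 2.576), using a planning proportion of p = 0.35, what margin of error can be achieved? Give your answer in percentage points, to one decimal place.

6.8

SE(p̂) = √[p(1−p)/n] = √[0.2275/325] = 0.02646.
E = z × SE = 2.576 × 0.02646 = 0.06815, or 6.8 percentage points.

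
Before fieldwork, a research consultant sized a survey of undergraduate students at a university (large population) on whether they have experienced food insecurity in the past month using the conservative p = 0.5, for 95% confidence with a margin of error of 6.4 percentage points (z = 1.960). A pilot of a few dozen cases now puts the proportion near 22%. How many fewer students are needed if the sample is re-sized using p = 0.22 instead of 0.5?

74

Conservative (p = 0.5): n = 1.960² × 0.25 / 0.064² ≈ 234.47 → 235.
Using p = 0.22: p(1−p) = 0.1716, so n = 1.960² × 0.1716 / 0.064² ≈ 160.94 → 161.
Reduction: 235 − 161 = 74.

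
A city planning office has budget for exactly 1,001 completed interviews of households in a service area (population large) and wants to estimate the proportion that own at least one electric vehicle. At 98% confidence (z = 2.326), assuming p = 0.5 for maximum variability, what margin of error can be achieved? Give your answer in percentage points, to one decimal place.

SE(p̂) = √[p(1−p)/n] = √[0.2500/1001] = 0.01580.
E = z × SE = 2.326 × 0.01580 = 0.03676, or 3.7 percentage points.

3.7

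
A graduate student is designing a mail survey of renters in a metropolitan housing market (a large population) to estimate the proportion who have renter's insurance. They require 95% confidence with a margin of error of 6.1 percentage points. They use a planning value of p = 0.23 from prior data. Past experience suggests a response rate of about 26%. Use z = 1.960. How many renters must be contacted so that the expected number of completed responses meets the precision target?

704

Completed interviews needed: n₀ = 1.960² × 0.1771 / 0.061² ≈ 182.84 → 183.
At a 26% response rate, contacts needed = 183 / 0.26 ≈ 703.85 → 704.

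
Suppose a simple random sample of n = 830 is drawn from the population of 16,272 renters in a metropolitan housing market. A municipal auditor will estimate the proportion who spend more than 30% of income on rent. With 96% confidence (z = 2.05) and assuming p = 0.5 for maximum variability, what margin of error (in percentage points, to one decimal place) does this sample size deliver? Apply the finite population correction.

Finite-population factor: (N−n)/(N−1) = (16272−830)/(16272−1) = 0.9491.
SE(p̂) = √[p(1−p)/n · (N−n)/(N−1)] = √[0.2500/830 × 0.9491] = 0.01691.
E = z × SE = 2.05 × 0.01691 = 0.03466 ≈ 3.5 percentage points.

3.5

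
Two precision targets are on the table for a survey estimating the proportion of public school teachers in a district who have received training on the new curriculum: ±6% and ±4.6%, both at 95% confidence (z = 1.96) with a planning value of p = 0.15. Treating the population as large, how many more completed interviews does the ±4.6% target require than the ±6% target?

95

At ±6%: n = 1.96² × 0.1275 / 0.060² ≈ 136.06 → 137.
At ±4.6%: n = 1.96² × 0.1275 / 0.046² ≈ 231.48 → 232.
Additional respondents: 232 − 137 = 95.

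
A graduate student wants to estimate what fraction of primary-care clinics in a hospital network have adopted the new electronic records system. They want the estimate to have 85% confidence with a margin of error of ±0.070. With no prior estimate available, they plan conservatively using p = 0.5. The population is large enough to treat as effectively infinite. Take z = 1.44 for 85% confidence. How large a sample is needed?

With p = 0.5, p(1−p) = 0.25.
n = z²·p(1−p)/E² = 1.44² × 0.2500 / 0.070² = 2.0736 × 0.2500 / 0.004900 ≈ 105.80.
Rounding up gives n = 106.

106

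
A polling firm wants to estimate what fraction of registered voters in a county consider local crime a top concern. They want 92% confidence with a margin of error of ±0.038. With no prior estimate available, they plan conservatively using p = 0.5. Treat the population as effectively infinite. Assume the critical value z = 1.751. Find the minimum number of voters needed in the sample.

531

With p = 0.5, p(1−p) = 0.25.
n = z²·p(1−p)/E² = 1.751² × 0.2500 / 0.038² = 3.0660 × 0.2500 / 0.001444 ≈ 530.82.
Rounding up gives n = 531.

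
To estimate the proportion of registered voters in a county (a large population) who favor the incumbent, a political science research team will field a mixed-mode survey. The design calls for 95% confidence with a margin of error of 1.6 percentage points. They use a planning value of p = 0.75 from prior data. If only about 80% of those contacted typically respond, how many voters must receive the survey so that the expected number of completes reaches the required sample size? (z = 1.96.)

3518

Completed interviews needed: n₀ = 1.96² × 0.1875 / 0.016² ≈ 2813.67 → 2814.
At an 80% response rate, contacts needed = 2814 / 0.80 ≈ 3517.50 → 3518.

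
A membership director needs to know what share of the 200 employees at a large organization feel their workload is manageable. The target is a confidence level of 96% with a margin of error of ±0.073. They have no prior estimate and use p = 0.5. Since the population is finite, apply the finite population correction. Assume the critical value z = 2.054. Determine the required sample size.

100

Unadjusted: n₀ = 2.054² × 0.50 × 0.50 / 0.073² ≈ 197.92, so n₀ = 198.
Finite population correction with N = 200: n = n₀ / (1 + (n₀−1)/N) = 198 / (1 + 197/200) = 198 / 1.9850 ≈ 99.75.
Rounding up, n = 100.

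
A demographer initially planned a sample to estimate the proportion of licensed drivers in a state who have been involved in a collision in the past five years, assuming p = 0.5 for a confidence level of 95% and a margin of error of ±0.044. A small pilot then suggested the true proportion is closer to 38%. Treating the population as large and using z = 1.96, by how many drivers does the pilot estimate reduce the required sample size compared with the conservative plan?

29

Conservative (p = 0.5): n = 1.96² × 0.25 / 0.044² ≈ 496.07 → 497.
Using p = 0.38: p(1−p) = 0.2356, so n = 1.96² × 0.2356 / 0.044² ≈ 467.50 → 468.
Reduction: 497 − 468 = 29.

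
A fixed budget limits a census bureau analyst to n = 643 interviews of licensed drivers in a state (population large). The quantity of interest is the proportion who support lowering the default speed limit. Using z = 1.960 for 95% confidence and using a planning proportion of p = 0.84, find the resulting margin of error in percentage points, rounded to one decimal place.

SE(p̂) = √[p(1−p)/n] = √[0.1344/643] = 0.01446.
E = z × SE = 1.960 × 0.01446 = 0.02834, or 2.8 percentage points.

2.8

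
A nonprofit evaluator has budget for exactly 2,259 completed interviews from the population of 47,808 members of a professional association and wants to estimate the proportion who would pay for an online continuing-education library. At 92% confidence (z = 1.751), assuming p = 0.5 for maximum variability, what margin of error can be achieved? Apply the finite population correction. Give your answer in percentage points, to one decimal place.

Finite-population factor: (N−n)/(N−1) = (47808−2259)/(47808−1) = 0.9528.
SE(p̂) = √[p(1−p)/n · (N−n)/(N−1)] = √[0.2500/2259 × 0.9528] = 0.01027.
E = z × SE = 1.751 × 0.01027 = 0.01798 ≈ 1.8 percentage points.

1.8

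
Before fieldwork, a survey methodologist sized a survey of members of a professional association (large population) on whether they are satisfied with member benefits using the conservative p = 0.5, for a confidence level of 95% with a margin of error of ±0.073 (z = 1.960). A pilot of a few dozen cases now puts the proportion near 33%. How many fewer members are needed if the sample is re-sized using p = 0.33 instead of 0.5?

Conservative (p = 0.5): n = 1.960² × 0.25 / 0.073² ≈ 180.22 → 181.
Using p = 0.33: p(1−p) = 0.2211, so n = 1.960² × 0.2211 / 0.073² ≈ 159.39 → 160.
Reduction: 181 − 160 = 21.

21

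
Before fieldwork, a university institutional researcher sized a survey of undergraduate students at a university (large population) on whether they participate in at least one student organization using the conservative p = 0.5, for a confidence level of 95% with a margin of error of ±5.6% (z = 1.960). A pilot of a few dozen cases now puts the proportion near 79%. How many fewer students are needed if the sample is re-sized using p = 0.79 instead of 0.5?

103

Conservative (p = 0.5): n = 1.960² × 0.25 / 0.056² ≈ 306.25 → 307.
Using p = 0.79: p(1−p) = 0.1659, so n = 1.960² × 0.1659 / 0.056² ≈ 203.23 → 204.
Reduction: 307 − 204 = 103.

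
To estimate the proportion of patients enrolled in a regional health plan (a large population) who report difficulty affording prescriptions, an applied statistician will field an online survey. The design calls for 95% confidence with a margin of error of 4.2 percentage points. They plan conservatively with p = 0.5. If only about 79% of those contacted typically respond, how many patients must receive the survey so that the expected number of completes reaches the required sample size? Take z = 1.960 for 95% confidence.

Completed interviews needed: n₀ = 1.960² × 0.2500 / 0.042² ≈ 544.44 → 545.
At a 79% response rate, contacts needed = 545 / 0.79 ≈ 689.87 → 690.

690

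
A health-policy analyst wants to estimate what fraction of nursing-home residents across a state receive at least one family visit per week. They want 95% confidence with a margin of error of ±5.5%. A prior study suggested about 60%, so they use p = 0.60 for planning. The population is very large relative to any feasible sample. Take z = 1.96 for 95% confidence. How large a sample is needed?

With p = 0.60, p(1−p) = 0.2400.
n = z²·p(1−p)/E² = 1.96² × 0.2400 / 0.055² = 3.8416 × 0.2400 / 0.003025 ≈ 304.79.
Rounding up gives n = 305.

305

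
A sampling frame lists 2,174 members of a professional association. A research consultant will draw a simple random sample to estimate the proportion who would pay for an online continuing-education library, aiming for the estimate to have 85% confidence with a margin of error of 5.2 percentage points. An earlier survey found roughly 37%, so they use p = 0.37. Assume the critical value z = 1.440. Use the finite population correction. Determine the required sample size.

Unadjusted: n₀ = 1.440² × 0.37 × 0.63 / 0.052² ≈ 178.76, so n₀ = 179.
Finite population correction with N = 2,174: n = n₀ / (1 + (n₀−1)/N) = 179 / (1 + 178/2174) = 179 / 1.0819 ≈ 165.45.
Rounding up, n = 166.

166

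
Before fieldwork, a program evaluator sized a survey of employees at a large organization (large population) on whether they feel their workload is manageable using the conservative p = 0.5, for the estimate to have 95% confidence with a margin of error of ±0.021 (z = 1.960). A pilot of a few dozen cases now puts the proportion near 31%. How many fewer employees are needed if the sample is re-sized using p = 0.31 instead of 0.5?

314

Conservative (p = 0.5): n = 1.960² × 0.25 / 0.021² ≈ 2177.78 → 2178.
Using p = 0.31: p(1−p) = 0.2139, so n = 1.960² × 0.2139 / 0.021² ≈ 1863.31 → 1864.
Reduction: 2178 − 1864 = 314.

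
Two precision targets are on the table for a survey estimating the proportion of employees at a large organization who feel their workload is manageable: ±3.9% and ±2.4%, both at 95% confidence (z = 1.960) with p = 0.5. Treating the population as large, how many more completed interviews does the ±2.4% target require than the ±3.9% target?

At ±3.9%: n = 1.960² × 0.2500 / 0.039² ≈ 631.43 → 632.
At ±2.4%: n = 1.960² × 0.2500 / 0.024² ≈ 1667.36 → 1668.
Additional respondents: 1668 − 632 = 1036.

1036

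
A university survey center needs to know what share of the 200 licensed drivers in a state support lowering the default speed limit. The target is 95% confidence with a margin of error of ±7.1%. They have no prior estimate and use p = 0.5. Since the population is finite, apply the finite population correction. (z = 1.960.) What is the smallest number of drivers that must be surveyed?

Unadjusted: n₀ = 1.960² × 0.50 × 0.50 / 0.071² ≈ 190.52, so n₀ = 191.
Finite population correction with N = 200: n = n₀ / (1 + (n₀−1)/N) = 191 / (1 + 190/200) = 191 / 1.9500 ≈ 97.95.
Rounding up, n = 98.

98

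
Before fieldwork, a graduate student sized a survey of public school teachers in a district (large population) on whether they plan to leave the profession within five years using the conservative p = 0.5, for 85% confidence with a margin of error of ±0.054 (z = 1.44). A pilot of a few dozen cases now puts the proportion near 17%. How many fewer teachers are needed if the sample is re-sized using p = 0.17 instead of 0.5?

77

Conservative (p = 0.5): n = 1.44² × 0.25 / 0.054² ≈ 177.78 → 178.
Using p = 0.17: p(1−p) = 0.1411, so n = 1.44² × 0.1411 / 0.054² ≈ 100.34 → 101.
Reduction: 178 − 101 = 77.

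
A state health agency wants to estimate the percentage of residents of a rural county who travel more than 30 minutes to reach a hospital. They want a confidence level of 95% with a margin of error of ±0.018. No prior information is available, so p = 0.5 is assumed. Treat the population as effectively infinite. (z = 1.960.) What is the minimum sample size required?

With p = 0.5, p(1−p) = 0.25.
n = z²·p(1−p)/E² = 1.960² × 0.2500 / 0.018² = 3.8416 × 0.2500 / 0.000324 ≈ 2964.20.
Rounding up gives n = 2965.

2965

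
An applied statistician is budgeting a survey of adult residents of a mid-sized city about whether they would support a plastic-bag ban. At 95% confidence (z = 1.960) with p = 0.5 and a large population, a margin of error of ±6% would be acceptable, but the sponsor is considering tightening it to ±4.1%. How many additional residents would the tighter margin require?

305

At ±6%: n = 1.960² × 0.2500 / 0.060² ≈ 266.78 → 267.
At ±4.1%: n = 1.960² × 0.2500 / 0.041² ≈ 571.33 → 572.
Additional respondents: 572 − 267 = 305.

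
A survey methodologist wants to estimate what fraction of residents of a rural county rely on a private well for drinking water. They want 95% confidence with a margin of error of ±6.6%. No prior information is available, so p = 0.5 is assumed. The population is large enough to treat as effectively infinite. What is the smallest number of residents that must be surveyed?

221

For 95% confidence, z = 1.960.
With p = 0.5, p(1−p) = 0.25.
n = z²·p(1−p)/E² = 1.960² × 0.2500 / 0.066² = 3.8416 × 0.2500 / 0.004356 ≈ 220.48.
Rounding up gives n = 221.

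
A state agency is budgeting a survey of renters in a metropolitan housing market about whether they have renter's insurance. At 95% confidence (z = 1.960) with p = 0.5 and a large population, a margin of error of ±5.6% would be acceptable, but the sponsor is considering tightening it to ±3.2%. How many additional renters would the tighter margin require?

At ±5.6%: n = 1.960² × 0.2500 / 0.056² ≈ 306.25 → 307.
At ±3.2%: n = 1.960² × 0.2500 / 0.032² ≈ 937.89 → 938.
Additional respondents: 938 − 307 = 631.

631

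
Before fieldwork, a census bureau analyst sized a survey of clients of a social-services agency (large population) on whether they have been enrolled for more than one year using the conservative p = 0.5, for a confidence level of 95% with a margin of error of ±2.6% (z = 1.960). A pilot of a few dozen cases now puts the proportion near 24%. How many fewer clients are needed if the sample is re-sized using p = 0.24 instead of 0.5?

Conservative (p = 0.5): n = 1.960² × 0.25 / 0.026² ≈ 1420.71 → 1421.
Using p = 0.24: p(1−p) = 0.1824, so n = 1.960² × 0.1824 / 0.026² ≈ 1036.55 → 1037.
Reduction: 1421 − 1037 = 384.

384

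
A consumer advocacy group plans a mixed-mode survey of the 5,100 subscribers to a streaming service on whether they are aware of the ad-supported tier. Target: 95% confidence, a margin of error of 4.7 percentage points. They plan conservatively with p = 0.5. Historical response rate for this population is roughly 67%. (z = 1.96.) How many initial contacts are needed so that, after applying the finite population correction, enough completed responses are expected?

599

Completed interviews needed (unadjusted): n₀ = 1.96² × 0.2500 / 0.047² ≈ 434.77 → 435.
FPC for N = 5,100: n = 435 / (1 + 434/5100) = 435 / 1.0851 ≈ 400.89 → 401.
At a 67% response rate, contacts needed = 401 / 0.67 ≈ 598.51 → 599.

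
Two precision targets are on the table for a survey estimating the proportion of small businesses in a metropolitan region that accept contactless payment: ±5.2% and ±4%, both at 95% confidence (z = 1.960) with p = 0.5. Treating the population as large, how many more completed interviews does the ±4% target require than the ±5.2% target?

At ±5.2%: n = 1.960² × 0.2500 / 0.052² ≈ 355.18 → 356.
At ±4%: n = 1.960² × 0.2500 / 0.040² ≈ 600.25 → 601.
Additional respondents: 601 − 356 = 245.

245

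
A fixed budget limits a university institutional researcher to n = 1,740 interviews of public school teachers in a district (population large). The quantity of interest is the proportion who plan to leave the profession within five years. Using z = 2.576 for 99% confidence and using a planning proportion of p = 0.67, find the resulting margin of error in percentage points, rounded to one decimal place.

2.9

SE(p̂) = √[p(1−p)/n] = √[0.2211/1740] = 0.01127.
E = z × SE = 2.576 × 0.01127 = 0.02904, or 2.9 percentage points.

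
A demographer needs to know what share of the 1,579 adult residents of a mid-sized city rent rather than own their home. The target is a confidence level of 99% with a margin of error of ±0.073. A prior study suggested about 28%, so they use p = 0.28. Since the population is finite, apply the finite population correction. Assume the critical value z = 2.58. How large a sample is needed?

Unadjusted: n₀ = 2.58² × 0.28 × 0.72 / 0.073² ≈ 251.82, so n₀ = 252.
Finite population correction with N = 1,579: n = n₀ / (1 + (n₀−1)/N) = 252 / (1 + 251/1579) = 252 / 1.1590 ≈ 217.44.
Rounding up, n = 218.

218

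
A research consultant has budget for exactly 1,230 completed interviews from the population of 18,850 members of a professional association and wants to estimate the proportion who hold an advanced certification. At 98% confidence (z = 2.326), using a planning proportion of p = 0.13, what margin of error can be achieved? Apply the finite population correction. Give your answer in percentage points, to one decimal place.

Finite-population factor: (N−n)/(N−1) = (18850−1230)/(18850−1) = 0.9348.
SE(p̂) = √[p(1−p)/n · (N−n)/(N−1)] = √[0.1131/1230 × 0.9348] = 0.00927.
E = z × SE = 2.326 × 0.00927 = 0.02156 ≈ 2.2 percentage points.

2.2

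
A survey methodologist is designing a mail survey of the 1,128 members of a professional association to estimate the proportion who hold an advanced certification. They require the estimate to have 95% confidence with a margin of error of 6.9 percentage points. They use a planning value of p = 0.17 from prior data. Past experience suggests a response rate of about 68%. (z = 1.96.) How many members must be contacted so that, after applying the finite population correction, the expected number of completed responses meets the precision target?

153

Completed interviews needed (unadjusted): n₀ = 1.96² × 0.1411 / 0.069² ≈ 113.85 → 114.
FPC for N = 1,128: n = 114 / (1 + 113/1128) = 114 / 1.1002 ≈ 103.62 → 104.
At a 68% response rate, contacts needed = 104 / 0.68 ≈ 152.94 → 153.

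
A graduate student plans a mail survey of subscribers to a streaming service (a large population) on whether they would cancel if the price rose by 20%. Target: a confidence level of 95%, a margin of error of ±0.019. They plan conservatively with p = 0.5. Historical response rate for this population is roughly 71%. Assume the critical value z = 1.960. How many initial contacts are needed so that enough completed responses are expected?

Completed interviews needed: n₀ = 1.960² × 0.2500 / 0.019² ≈ 2660.39 → 2661.
At a 71% response rate, contacts needed = 2661 / 0.71 ≈ 3747.89 → 3748.

3748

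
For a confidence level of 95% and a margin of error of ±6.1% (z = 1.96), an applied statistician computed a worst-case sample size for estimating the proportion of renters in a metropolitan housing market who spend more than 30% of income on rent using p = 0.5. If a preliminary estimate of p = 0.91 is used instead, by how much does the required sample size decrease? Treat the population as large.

Conservative (p = 0.5): n = 1.96² × 0.25 / 0.061² ≈ 258.10 → 259.
Using p = 0.91: p(1−p) = 0.0819, so n = 1.96² × 0.0819 / 0.061² ≈ 84.55 → 85.
Reduction: 259 − 85 = 174.

174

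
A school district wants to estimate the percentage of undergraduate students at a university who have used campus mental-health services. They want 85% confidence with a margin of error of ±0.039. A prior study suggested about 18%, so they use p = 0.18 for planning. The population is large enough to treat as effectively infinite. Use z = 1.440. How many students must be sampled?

With p = 0.18, p(1−p) = 0.1476.
n = z²·p(1−p)/E² = 1.440² × 0.1476 / 0.039² = 2.0736 × 0.1476 / 0.001521 ≈ 201.23.
Rounding up gives n = 202.

202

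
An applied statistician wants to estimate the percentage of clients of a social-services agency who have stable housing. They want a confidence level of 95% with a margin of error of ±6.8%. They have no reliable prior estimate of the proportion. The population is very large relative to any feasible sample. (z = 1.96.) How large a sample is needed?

208

With no prior estimate, use p = 0.5, giving p(1−p) = 0.25.
n = z²·p(1−p)/E² = 1.96² × 0.2500 / 0.068² = 3.8416 × 0.2500 / 0.004624 ≈ 207.70.
Rounding up gives n = 208.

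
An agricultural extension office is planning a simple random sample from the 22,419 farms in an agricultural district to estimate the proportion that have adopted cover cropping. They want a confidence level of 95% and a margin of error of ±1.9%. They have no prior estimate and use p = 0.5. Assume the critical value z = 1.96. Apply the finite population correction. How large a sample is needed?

2379

Unadjusted: n₀ = 1.96² × 0.50 × 0.50 / 0.019² ≈ 2660.39, so n₀ = 2661.
Finite population correction with N = 22,419: n = n₀ / (1 + (n₀−1)/N) = 2661 / (1 + 2660/22419) = 2661 / 1.1186 ≈ 2378.76.
Rounding up, n = 2379.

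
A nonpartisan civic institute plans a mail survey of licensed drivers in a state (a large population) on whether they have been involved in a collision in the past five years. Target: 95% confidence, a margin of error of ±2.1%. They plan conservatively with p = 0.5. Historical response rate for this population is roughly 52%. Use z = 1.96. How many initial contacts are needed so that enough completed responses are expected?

Completed interviews needed: n₀ = 1.96² × 0.2500 / 0.021² ≈ 2177.78 → 2178.
At a 52% response rate, contacts needed = 2178 / 0.52 ≈ 4188.46 → 4189.

4189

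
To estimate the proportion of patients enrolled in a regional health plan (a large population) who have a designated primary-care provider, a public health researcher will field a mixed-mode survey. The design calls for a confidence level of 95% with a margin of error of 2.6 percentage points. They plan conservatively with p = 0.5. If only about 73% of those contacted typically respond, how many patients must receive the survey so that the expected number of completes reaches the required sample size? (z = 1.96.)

Completed interviews needed: n₀ = 1.96² × 0.2500 / 0.026² ≈ 1420.71 → 1421.
At a 73% response rate, contacts needed = 1421 / 0.73 ≈ 1946.58 → 1947.

1947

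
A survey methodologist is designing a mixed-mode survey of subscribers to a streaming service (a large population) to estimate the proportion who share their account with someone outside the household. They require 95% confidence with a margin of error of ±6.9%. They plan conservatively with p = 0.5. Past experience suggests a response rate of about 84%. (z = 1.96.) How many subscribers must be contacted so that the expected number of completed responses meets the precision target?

241

Completed interviews needed: n₀ = 1.96² × 0.2500 / 0.069² ≈ 201.72 → 202.
At an 84% response rate, contacts needed = 202 / 0.84 ≈ 240.48 → 241.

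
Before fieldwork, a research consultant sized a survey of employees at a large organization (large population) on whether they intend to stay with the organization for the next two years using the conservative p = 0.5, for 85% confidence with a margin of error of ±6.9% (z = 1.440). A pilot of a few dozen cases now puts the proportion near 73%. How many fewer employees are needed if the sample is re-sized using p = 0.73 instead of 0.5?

23

Conservative (p = 0.5): n = 1.440² × 0.25 / 0.069² ≈ 108.88 → 109.
Using p = 0.73: p(1−p) = 0.1971, so n = 1.440² × 0.1971 / 0.069² ≈ 85.84 → 86.
Reduction: 109 − 86 = 23.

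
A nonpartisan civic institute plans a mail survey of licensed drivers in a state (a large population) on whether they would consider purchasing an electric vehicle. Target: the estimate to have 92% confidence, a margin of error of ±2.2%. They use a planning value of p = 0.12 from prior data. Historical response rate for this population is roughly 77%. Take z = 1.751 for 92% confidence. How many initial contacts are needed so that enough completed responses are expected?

Completed interviews needed: n₀ = 1.751² × 0.1056 / 0.022² ≈ 668.95 → 669.
At a 77% response rate, contacts needed = 669 / 0.77 ≈ 868.83 → 869.

869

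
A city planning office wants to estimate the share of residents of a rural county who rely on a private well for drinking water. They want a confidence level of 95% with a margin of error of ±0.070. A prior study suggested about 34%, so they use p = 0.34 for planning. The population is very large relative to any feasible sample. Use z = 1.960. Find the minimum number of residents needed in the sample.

With p = 0.34, p(1−p) = 0.2244.
n = z²·p(1−p)/E² = 1.960² × 0.2244 / 0.070² = 3.8416 × 0.2244 / 0.004900 ≈ 175.93.
Rounding up gives n = 176.

176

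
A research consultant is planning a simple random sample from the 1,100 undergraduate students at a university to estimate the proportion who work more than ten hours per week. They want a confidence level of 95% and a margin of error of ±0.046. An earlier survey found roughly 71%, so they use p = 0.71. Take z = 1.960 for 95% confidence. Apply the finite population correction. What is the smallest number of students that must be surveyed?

280

Unadjusted: n₀ = 1.960² × 0.71 × 0.29 / 0.046² ≈ 373.81, so n₀ = 374.
Finite population correction with N = 1,100: n = n₀ / (1 + (n₀−1)/N) = 374 / (1 + 373/1100) = 374 / 1.3391 ≈ 279.29.
Rounding up, n = 280.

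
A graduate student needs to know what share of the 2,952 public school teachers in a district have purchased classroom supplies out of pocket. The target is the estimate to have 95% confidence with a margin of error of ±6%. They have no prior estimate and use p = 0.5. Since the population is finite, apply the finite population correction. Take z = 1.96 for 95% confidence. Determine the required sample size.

Unadjusted: n₀ = 1.96² × 0.50 × 0.50 / 0.060² ≈ 266.78, so n₀ = 267.
Finite population correction with N = 2,952: n = n₀ / (1 + (n₀−1)/N) = 267 / (1 + 266/2952) = 267 / 1.0901 ≈ 244.93.
Rounding up, n = 245.

245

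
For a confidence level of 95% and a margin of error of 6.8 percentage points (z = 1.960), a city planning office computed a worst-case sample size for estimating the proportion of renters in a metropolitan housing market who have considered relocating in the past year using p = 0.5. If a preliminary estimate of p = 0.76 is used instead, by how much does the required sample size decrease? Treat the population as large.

56

Conservative (p = 0.5): n = 1.960² × 0.25 / 0.068² ≈ 207.70 → 208.
Using p = 0.76: p(1−p) = 0.1824, so n = 1.960² × 0.1824 / 0.068² ≈ 151.54 → 152.
Reduction: 208 − 152 = 56.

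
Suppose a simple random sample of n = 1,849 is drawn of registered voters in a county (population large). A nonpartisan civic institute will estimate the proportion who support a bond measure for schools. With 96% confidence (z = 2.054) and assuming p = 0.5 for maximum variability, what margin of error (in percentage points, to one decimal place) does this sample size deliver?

2.4

SE(p̂) = √[p(1−p)/n] = √[0.2500/1849] = 0.01163.
E = z × SE = 2.054 × 0.01163 = 0.02388, or 2.4 percentage points.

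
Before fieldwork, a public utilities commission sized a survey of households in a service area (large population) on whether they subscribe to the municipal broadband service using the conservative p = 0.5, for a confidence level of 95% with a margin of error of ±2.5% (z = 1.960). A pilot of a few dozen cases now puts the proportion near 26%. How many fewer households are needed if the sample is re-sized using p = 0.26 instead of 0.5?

354

Conservative (p = 0.5): n = 1.960² × 0.25 / 0.025² ≈ 1536.64 → 1537.
Using p = 0.26: p(1−p) = 0.1924, so n = 1.960² × 0.1924 / 0.025² ≈ 1182.60 → 1183.
Reduction: 1537 − 1183 = 354.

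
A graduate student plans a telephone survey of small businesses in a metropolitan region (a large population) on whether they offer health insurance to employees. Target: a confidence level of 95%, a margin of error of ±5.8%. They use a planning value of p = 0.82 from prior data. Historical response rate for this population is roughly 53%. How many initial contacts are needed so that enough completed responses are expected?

319

For 95% confidence, z = 1.96.
Completed interviews needed: n₀ = 1.96² × 0.1476 / 0.058² ≈ 168.56 → 169.
At a 53% response rate, contacts needed = 169 / 0.53 ≈ 318.87 → 319.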